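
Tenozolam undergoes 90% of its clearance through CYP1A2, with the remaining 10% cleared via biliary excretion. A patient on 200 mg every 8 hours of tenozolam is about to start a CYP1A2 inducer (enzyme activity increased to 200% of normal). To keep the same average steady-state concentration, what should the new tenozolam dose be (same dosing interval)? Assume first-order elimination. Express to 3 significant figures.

CYP1A2: 0.9 × 2 = 1.8
Other: 0.1 (unchanged)
Relative clearance = 1.8 + 0.1 = 1.9.
Exposure is unchanged when dose changes in proportion to clearance. New dose = 200 mg × 1.9 = 380 mg.

380 mg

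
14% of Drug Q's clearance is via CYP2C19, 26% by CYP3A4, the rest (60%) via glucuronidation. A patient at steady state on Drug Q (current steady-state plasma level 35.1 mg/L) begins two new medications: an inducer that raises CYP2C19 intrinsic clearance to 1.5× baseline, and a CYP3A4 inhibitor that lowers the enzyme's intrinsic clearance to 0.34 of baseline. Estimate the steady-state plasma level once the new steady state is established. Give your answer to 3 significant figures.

The CYP2C19 pathway (14% of clearance) is boosted to 1.5× activity: 0.14 × 1.5 = 0.21.
The CYP3A4 pathway (26% of clearance) is reduced to 0.34× activity: 0.26 × 0.34 = 0.0884.
Non-CYP routes (60%) are unchanged.
Relative clearance = 0.21 + 0.0884 + 0.6 = 0.8984.
New steady-state plasma level = 35.1 / 0.8984 = 39.1 mg/L (concentration scales inversely with clearance).

39.1 mg/L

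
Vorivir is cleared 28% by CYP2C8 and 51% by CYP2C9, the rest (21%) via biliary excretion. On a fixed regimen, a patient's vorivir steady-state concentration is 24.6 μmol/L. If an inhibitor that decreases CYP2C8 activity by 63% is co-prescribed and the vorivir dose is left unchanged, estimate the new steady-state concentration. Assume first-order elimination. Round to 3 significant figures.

CYP2C8: 0.28 × 0.37 = 0.1036
CYP2C9: 0.51 (unchanged)
Other: 0.21 (unchanged)
Relative clearance = 0.1036 + 0.51 + 0.21 = 0.8236.
With dosing unchanged, steady-state concentration scales as 1/CL: 24.6 / 0.8236 = 29.9 μmol/L.

29.9 μmol/L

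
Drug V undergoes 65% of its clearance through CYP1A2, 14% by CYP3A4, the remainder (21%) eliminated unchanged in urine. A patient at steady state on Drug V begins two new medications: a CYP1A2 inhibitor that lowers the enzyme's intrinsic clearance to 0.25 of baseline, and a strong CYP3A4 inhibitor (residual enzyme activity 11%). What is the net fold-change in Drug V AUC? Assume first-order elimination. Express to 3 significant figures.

CYP1A2: 0.65 × 0.25 = 0.1625
CYP3A4: 0.14 × 0.11 = 0.0154
Other: 0.21 (unchanged)
CL_new/CL_old = 0.1625 + 0.0154 + 0.21 = 0.3879.
Because AUC varies inversely with clearance, the combined effect is 1 / 0.3879 = 2.58.

2.58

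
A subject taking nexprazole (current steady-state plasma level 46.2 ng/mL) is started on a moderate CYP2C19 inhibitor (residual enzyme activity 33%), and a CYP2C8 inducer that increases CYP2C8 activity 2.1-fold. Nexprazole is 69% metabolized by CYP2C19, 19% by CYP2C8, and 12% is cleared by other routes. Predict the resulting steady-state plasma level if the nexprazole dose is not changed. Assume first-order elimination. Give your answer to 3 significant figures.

The CYP2C19 pathway (69% of clearance) is reduced to 0.33× activity: 0.69 × 0.33 = 0.2277.
The CYP2C8 pathway (19% of clearance) increases to 2.1× activity: 0.19 × 2.1 = 0.399.
Non-CYP routes (12%) are unchanged.
New clearance relative to baseline: 0.2277 + 0.399 + 0.12 = 0.7467.
Steady-state plasma level ∝ 1/CL: new value = 46.2 / 0.7467 = 61.9 ng/mL.

61.9 ng/mL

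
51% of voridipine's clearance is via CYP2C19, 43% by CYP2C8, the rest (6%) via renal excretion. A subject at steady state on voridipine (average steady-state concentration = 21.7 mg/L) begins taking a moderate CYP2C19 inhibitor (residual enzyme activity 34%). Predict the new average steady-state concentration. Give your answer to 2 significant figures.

The CYP2C19 pathway (51% of clearance) is reduced to 0.34× activity: 0.51 × 0.34 = 0.1734.
CYP2C8 (43%) and the residual 6% are unaffected.
New clearance relative to baseline: 0.1734 + 0.43 + 0.06 = 0.6634.
New average steady-state concentration = baseline ÷ relative clearance = 21.7 / 0.6634 = 33 mg/L.

33 mg/L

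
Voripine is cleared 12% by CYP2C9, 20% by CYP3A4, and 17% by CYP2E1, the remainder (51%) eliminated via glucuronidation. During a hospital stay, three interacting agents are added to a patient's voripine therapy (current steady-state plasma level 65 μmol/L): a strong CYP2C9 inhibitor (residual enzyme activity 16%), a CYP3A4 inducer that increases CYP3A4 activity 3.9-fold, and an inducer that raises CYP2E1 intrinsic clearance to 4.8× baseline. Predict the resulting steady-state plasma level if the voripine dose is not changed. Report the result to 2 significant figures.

31 μmol/L

The CYP2C9 pathway (12% of clearance) drops to 0.16× activity: 0.12 × 0.16 = 0.0192.
The CYP3A4 pathway (20% of clearance) is boosted to 3.9× activity: 0.2 × 3.9 = 0.78.
The CYP2E1 pathway (17% of clearance) increases to 4.8× activity: 0.17 × 4.8 = 0.816.
The remaining 51% of clearance is unaffected.
New clearance relative to baseline: 0.0192 + 0.78 + 0.816 + 0.51 = 2.1252.
Steady-state plasma level ∝ 1/CL: new value = 65 / 2.1252 = 31 μmol/L.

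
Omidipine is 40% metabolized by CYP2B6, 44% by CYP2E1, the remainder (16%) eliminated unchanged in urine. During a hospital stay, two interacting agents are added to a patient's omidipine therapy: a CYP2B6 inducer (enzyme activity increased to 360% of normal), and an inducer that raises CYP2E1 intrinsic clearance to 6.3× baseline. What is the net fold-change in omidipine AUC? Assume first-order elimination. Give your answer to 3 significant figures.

0.229

The CYP2B6 pathway (40% of clearance) is boosted to 3.6× activity: 0.4 × 3.6 = 1.44.
The CYP2E1 pathway (44% of clearance) increases to 6.3× activity: 0.44 × 6.3 = 2.772.
The remaining 16% of clearance is unaffected.
New clearance relative to baseline: 1.44 + 2.772 + 0.16 = 4.372.
Net AUC ratio = 1 / 4.372 = 0.229.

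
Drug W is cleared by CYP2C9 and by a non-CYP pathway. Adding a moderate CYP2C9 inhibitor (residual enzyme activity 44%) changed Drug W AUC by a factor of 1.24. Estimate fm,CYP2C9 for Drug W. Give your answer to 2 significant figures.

CL'/CL = 1 / 1.24 = 0.8065
0.44·fm + (1 − fm) = 0.8065
fm = (0.8065 − 1) / (0.44 − 1) = 0.35

0.35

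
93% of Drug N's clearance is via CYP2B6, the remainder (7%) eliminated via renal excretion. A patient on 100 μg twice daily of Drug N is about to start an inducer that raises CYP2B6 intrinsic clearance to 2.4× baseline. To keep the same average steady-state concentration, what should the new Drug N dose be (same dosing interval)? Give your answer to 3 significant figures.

The CYP2B6 pathway (93% of clearance) increases to 2.4× activity: 0.93 × 2.4 = 2.232.
The remaining 7% of clearance is unaffected.
New clearance relative to baseline: 2.232 + 0.07 = 2.302.
Css,avg = (dose rate)/CL, so holding Css fixed requires dose ∝ CL: 100 × 2.302 = 230 μg.

230 μg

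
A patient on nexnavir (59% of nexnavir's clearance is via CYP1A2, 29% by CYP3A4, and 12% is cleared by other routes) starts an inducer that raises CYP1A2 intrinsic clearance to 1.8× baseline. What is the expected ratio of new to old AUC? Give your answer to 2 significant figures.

CYP1A2: 0.59 × 1.8 = 1.062
CYP3A4: 0.29 (unchanged)
Other: 0.12 (unchanged)
Relative clearance = 1.062 + 0.29 + 0.12 = 1.472.
Since AUC ∝ 1/CL, the ratio is 1 / 1.472 = 0.68.

0.68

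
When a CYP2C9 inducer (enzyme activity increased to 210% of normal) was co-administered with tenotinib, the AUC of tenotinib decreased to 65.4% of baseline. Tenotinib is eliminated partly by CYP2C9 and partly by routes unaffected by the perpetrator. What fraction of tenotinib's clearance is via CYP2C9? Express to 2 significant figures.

0.48

CL'/CL = 1 / 0.654 = 1.529
2.1·fm + (1 − fm) = 1.529
fm = (1.529 − 1) / (2.1 − 1) = 0.48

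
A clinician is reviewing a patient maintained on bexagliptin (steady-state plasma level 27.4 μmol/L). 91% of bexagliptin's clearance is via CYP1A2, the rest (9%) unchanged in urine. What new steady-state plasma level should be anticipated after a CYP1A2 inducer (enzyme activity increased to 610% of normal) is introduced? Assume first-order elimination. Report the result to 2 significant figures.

4.9 μmol/L

CYP1A2: 0.91 × 6.1 = 5.551
Other: 0.09 (unchanged)
CL_new/CL_old = 5.551 + 0.09 = 5.641.
New steady-state plasma level = baseline ÷ relative clearance = 27.4 / 5.641 = 4.9 μmol/L.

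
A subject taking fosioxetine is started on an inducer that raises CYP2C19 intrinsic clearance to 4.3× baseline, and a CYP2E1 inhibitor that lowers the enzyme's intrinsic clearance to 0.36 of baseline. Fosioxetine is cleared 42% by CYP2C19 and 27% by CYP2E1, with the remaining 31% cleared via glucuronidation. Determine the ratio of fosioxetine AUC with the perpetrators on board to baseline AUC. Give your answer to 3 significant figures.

CYP2C19: 0.42 × 4.3 = 1.806
CYP2E1: 0.27 × 0.36 = 0.0972
Other: 0.31 (unchanged)
CL_new/CL_old = 1.806 + 0.0972 + 0.31 = 2.2132.
Because AUC varies inversely with clearance, the combined effect is 1 / 2.2132 = 0.452.

0.452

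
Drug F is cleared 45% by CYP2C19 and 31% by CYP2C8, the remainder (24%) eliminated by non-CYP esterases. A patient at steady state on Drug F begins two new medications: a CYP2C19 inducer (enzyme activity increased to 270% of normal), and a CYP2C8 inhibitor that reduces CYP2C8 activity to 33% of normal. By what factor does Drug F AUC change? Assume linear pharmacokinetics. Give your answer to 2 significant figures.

CYP2C19: 0.45 × 2.7 = 1.215
CYP2C8: 0.31 × 0.33 = 0.1023
Other: 0.24 (unchanged)
New clearance relative to baseline: 1.215 + 0.1023 + 0.24 = 1.5573.
Because AUC varies inversely with clearance, the combined effect is 1 / 1.5573 = 0.64.

0.64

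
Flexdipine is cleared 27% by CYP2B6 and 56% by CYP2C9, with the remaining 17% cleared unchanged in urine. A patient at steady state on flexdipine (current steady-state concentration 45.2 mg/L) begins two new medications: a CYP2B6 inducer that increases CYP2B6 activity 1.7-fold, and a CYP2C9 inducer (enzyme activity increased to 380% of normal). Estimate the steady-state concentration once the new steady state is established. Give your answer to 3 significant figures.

The CYP2B6 pathway (27% of clearance) rises to 1.7× activity: 0.27 × 1.7 = 0.459.
The CYP2C9 pathway (56% of clearance) increases to 3.8× activity: 0.56 × 3.8 = 2.128.
Non-CYP routes (17%) are unchanged.
New clearance relative to baseline: 0.459 + 2.128 + 0.17 = 2.757.
Steady-state concentration ∝ 1/CL: new value = 45.2 / 2.757 = 16.4 mg/L.

16.4 mg/L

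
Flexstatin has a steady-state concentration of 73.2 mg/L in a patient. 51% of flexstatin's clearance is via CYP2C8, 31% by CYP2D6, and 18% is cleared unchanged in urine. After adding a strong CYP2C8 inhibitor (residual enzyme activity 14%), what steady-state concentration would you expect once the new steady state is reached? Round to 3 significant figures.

130 mg/L

The CYP2C8 pathway (51% of clearance) drops to 0.14× activity: 0.51 × 0.14 = 0.0714.
CYP2D6 (31%) and the residual 18% are unaffected.
New clearance relative to baseline: 0.0714 + 0.31 + 0.18 = 0.5614.
New steady-state concentration = baseline ÷ relative clearance = 73.2 / 0.5614 = 130 mg/L.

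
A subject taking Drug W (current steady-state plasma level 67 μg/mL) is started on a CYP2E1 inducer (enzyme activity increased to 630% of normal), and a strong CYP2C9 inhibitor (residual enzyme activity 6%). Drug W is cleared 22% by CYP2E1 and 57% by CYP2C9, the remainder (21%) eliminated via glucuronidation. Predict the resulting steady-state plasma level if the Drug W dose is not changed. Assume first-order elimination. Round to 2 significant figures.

CYP2E1: 0.22 × 6.3 = 1.386
CYP2C9: 0.57 × 0.06 = 0.0342
Other: 0.21 (unchanged)
New clearance relative to baseline: 1.386 + 0.0342 + 0.21 = 1.6302.
Dividing the baseline by the relative clearance: 67 / 1.6302 = 41 μg/mL.

41 μg/mL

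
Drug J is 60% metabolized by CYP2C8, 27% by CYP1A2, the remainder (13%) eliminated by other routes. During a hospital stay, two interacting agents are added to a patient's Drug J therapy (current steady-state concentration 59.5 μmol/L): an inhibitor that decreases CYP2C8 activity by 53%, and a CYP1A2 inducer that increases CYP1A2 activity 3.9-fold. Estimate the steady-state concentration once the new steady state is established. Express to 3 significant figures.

40.6 μmol/L

The CYP2C8 pathway (60% of clearance) falls to 0.47× activity: 0.6 × 0.47 = 0.282.
The CYP1A2 pathway (27% of clearance) rises to 3.9× activity: 0.27 × 3.9 = 1.053.
The remaining 13% of clearance is unaffected.
New clearance relative to baseline: 0.282 + 1.053 + 0.13 = 1.465.
Steady-state concentration ∝ 1/CL: new value = 59.5 / 1.465 = 40.6 μmol/L.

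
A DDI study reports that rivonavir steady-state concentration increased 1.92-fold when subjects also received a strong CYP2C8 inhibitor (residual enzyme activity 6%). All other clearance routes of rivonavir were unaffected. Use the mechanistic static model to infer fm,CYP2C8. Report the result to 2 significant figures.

Call the CYP2C8 fraction fm. After the interaction, CL_new/CL_old = fm × 0.06 + (1 − fm).
Steady-state concentration ratio = 1 / (new CL fraction), so new CL fraction = 1 / 1.92 = 0.5208.
fm × 0.06 + 1 − fm = 0.5208  ⇒  fm × (0.06 − 1) = −0.4792  ⇒  fm = 0.51.

0.51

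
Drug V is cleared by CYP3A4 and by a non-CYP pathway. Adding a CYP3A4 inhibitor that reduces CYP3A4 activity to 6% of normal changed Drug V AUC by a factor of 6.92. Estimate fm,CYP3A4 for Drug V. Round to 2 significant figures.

0.91

Call the CYP3A4 fraction fm. After the interaction, CL_new/CL_old = fm × 0.06 + (1 − fm).
AUC ratio = 1 / (new CL fraction), so new CL fraction = 1 / 6.92 = 0.1445.
fm × 0.06 + 1 − fm = 0.1445  ⇒  fm × (0.06 − 1) = −0.8555  ⇒  fm = 0.91.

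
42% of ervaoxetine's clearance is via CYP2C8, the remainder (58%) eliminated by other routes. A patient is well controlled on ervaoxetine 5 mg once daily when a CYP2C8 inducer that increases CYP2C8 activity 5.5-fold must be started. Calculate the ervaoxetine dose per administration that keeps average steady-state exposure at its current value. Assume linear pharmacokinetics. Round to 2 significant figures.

The CYP2C8 pathway (42% of clearance) rises to 5.5× activity: 0.42 × 5.5 = 2.31.
The remaining 58% of clearance is unaffected.
New clearance relative to baseline: 2.31 + 0.58 = 2.89.
Exposure is unchanged when dose changes in proportion to clearance. New dose = 5 mg × 2.89 = 14 mg.

14 mg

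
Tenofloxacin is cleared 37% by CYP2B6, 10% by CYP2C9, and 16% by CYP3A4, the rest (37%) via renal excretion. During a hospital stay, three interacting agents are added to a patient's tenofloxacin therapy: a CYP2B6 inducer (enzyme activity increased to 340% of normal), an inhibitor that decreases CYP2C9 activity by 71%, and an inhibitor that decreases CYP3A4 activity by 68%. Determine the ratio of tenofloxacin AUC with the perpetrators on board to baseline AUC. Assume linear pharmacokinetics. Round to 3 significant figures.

The CYP2B6 pathway (37% of clearance) is boosted to 3.4× activity: 0.37 × 3.4 = 1.258.
The CYP2C9 pathway (10% of clearance) falls to 0.29× activity: 0.1 × 0.29 = 0.029.
The CYP3A4 pathway (16% of clearance) is reduced to 0.32× activity: 0.16 × 0.32 = 0.0512.
Non-CYP routes (37%) are unchanged.
Relative clearance = 1.258 + 0.029 + 0.0512 + 0.37 = 1.7082.
Because AUC varies inversely with clearance, the combined effect is 1 / 1.7082 = 0.585.

0.585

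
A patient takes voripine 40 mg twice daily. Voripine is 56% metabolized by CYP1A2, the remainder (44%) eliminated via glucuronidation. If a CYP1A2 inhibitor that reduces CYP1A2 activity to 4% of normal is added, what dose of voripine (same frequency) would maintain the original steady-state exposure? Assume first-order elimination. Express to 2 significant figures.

CYP1A2: 0.56 × 0.04 = 0.0224
Other: 0.44 (unchanged)
New clearance relative to baseline: 0.0224 + 0.44 = 0.4624.
To maintain the same steady-state level, dose must scale with clearance: new dose = 40 × 0.4624 = 18 mg.

18 mg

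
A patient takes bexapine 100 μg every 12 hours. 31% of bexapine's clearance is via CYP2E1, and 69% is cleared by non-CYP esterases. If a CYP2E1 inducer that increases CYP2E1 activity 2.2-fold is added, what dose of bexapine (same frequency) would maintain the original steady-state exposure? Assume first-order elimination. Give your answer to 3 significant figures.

137 μg

The CYP2E1 pathway (31% of clearance) increases to 2.2× activity: 0.31 × 2.2 = 0.682.
Non-CYP routes (69%) are unchanged.
Relative clearance = 0.682 + 0.69 = 1.372.
Exposure is unchanged when dose changes in proportion to clearance. New dose = 100 μg × 1.372 = 137 μg.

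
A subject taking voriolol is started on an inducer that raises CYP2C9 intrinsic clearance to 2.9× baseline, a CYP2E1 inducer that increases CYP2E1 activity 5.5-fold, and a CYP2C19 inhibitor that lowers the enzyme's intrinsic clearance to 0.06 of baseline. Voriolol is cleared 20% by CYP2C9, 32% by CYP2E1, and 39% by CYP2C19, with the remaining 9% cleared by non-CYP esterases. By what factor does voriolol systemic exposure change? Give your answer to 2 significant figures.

0.41

The CYP2C9 pathway (20% of clearance) rises to 2.9× activity: 0.2 × 2.9 = 0.58.
The CYP2E1 pathway (32% of clearance) increases to 5.5× activity: 0.32 × 5.5 = 1.76.
The CYP2C19 pathway (39% of clearance) is reduced to 0.06× activity: 0.39 × 0.06 = 0.0234.
Non-CYP routes (9%) are unchanged.
Relative clearance = 0.58 + 1.76 + 0.0234 + 0.09 = 2.4534.
Net systemic exposure ratio = 1 / 2.4534 = 0.41.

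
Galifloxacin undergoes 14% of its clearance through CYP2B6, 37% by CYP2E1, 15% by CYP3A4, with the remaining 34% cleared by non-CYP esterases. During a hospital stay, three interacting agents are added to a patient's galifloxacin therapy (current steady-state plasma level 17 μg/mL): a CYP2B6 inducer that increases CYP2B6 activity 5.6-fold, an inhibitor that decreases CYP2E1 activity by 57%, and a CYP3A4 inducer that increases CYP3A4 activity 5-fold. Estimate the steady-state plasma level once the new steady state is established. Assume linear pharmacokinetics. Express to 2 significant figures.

The CYP2B6 pathway (14% of clearance) rises to 5.6× activity: 0.14 × 5.6 = 0.784.
The CYP2E1 pathway (37% of clearance) drops to 0.43× activity: 0.37 × 0.43 = 0.1591.
The CYP3A4 pathway (15% of clearance) increases to 5× activity: 0.15 × 5 = 0.75.
The remaining 34% of clearance is unaffected.
CL_new/CL_old = 0.784 + 0.1591 + 0.75 + 0.34 = 2.0331.
Steady-state plasma level ∝ 1/CL: new value = 17 / 2.0331 = 8.4 μg/mL.

8.4 μg/mL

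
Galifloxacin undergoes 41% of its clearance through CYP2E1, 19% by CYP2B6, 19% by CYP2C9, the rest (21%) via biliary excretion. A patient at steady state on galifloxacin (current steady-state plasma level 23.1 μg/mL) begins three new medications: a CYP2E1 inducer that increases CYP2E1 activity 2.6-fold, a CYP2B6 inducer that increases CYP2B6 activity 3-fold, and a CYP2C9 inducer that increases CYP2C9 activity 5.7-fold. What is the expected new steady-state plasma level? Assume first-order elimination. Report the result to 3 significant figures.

The CYP2E1 pathway (41% of clearance) is boosted to 2.6× activity: 0.41 × 2.6 = 1.066.
The CYP2B6 pathway (19% of clearance) increases to 3× activity: 0.19 × 3 = 0.57.
The CYP2C9 pathway (19% of clearance) rises to 5.7× activity: 0.19 × 5.7 = 1.083.
Non-CYP routes (21%) are unchanged.
Relative clearance = 1.066 + 0.57 + 1.083 + 0.21 = 2.929.
New steady-state plasma level = 23.1 / 2.929 = 7.89 μg/mL (concentration scales inversely with clearance).

7.89 μg/mL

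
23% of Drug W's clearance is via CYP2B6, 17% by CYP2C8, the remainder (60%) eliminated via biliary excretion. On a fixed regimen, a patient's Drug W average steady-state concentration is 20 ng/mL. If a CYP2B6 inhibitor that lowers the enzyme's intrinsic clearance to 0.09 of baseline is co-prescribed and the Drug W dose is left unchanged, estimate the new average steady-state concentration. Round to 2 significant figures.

CYP2B6: 0.23 × 0.09 = 0.0207
CYP2C8: 0.17 (unchanged)
Other: 0.6 (unchanged)
CL_new/CL_old = 0.0207 + 0.17 + 0.6 = 0.7907.
Average steady-state concentration ∝ 1/CL, so new value = 20 / 0.7907 = 25 ng/mL.

25 ng/mL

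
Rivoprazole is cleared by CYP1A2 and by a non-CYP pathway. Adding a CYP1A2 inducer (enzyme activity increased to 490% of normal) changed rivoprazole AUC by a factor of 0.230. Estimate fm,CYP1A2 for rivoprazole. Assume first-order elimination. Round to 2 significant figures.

0.86

CL'/CL = 1 / 0.230 = 4.348
4.9·fm + (1 − fm) = 4.348
fm = (4.348 − 1) / (4.9 − 1) = 0.86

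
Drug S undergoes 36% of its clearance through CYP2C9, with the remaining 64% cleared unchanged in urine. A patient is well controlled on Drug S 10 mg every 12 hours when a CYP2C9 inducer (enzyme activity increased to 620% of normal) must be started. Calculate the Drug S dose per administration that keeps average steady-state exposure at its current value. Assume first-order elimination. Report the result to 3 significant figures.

CYP2C9: 0.36 × 6.2 = 2.232
Other: 0.64 (unchanged)
Relative clearance = 2.232 + 0.64 = 2.872.
Exposure is unchanged when dose changes in proportion to clearance. New dose = 10 mg × 2.872 = 28.7 mg.

28.7 mg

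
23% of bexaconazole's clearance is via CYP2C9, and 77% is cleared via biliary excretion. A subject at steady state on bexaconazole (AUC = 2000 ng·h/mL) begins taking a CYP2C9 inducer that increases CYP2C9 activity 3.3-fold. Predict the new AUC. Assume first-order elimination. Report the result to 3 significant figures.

The CYP2C9 pathway (23% of clearance) rises to 3.3× activity: 0.23 × 3.3 = 0.759.
Non-CYP routes (77%) are unchanged.
New clearance relative to baseline: 0.759 + 0.77 = 1.529.
New AUC = baseline ÷ relative clearance = 2000 / 1.529 = 1.31 × 10³ ng·h/mL.

1.31 × 10³ ng·h/mL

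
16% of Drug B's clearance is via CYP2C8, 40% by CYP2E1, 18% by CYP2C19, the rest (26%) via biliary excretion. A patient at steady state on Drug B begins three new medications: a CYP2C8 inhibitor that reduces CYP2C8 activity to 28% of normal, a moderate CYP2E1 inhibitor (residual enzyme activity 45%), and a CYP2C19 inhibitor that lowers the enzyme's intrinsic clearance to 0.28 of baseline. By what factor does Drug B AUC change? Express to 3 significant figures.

1.87

CYP2C8: 0.16 × 0.28 = 0.0448
CYP2E1: 0.4 × 0.45 = 0.18
CYP2C19: 0.18 × 0.28 = 0.0504
Other: 0.26 (unchanged)
Relative clearance = 0.0448 + 0.18 + 0.0504 + 0.26 = 0.5352.
AUC ∝ 1/CL: fold-change = 1 / 0.5352 = 1.87.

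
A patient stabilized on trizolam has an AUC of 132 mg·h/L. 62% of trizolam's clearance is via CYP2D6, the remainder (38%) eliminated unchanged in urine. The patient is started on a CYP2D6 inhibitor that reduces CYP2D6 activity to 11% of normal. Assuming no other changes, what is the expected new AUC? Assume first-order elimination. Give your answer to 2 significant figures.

The CYP2D6 pathway (62% of clearance) falls to 0.11× activity: 0.62 × 0.11 = 0.0682.
The remaining 38% of clearance is unaffected.
Relative clearance = 0.0682 + 0.38 = 0.4482.
With dosing unchanged, AUC scales as 1/CL: 132 / 0.4482 = 2.9 × 10² mg·h/L.

2.9 × 10² mg·h/L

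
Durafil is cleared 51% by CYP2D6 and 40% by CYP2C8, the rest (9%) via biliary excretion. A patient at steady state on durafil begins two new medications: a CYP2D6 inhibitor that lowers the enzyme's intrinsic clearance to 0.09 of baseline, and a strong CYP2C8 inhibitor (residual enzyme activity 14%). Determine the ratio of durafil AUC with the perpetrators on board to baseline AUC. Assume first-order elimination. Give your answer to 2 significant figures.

5.2

The CYP2D6 pathway (51% of clearance) falls to 0.09× activity: 0.51 × 0.09 = 0.0459.
The CYP2C8 pathway (40% of clearance) is reduced to 0.14× activity: 0.4 × 0.14 = 0.056.
The remaining 9% of clearance is unaffected.
New clearance relative to baseline: 0.0459 + 0.056 + 0.09 = 0.1919.
Because AUC varies inversely with clearance, the combined effect is 1 / 0.1919 = 5.2.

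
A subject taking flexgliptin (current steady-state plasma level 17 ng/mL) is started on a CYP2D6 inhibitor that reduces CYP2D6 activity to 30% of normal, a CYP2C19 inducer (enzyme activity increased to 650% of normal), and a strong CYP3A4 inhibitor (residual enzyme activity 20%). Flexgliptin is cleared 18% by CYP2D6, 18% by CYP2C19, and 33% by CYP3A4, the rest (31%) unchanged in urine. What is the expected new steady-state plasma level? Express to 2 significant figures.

11 ng/mL

The CYP2D6 pathway (18% of clearance) is reduced to 0.3× activity: 0.18 × 0.3 = 0.054.
The CYP2C19 pathway (18% of clearance) rises to 6.5× activity: 0.18 × 6.5 = 1.17.
The CYP3A4 pathway (33% of clearance) drops to 0.2× activity: 0.33 × 0.2 = 0.066.
Non-CYP routes (31%) are unchanged.
New clearance relative to baseline: 0.054 + 1.17 + 0.066 + 0.31 = 1.6.
New steady-state plasma level = 17 / 1.6 = 11 ng/mL (concentration scales inversely with clearance).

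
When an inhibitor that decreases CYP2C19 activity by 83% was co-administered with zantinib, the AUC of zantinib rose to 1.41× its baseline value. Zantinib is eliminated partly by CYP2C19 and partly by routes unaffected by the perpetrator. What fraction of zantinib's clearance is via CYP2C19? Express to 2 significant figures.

Call the CYP2C19 fraction fm. After the interaction, CL_new/CL_old = fm × 0.17 + (1 − fm).
AUC ratio = 1 / (new CL fraction), so new CL fraction = 1 / 1.41 = 0.7092.
fm × 0.17 + 1 − fm = 0.7092  ⇒  fm × (0.17 − 1) = −0.2908  ⇒  fm = 0.35.

0.35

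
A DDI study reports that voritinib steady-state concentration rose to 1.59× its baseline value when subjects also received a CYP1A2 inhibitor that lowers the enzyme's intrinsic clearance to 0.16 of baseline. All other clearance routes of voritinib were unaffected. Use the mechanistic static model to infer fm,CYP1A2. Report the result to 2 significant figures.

0.44

Write x for the fraction cleared via CYP1A2. The observed steady-state concentration change means clearance fell to 1/1.59 = 0.6289 of baseline.
Only the CYP1A2 route changed, so 0.6289 = x·0.16 + (1 − x), giving x = 0.44.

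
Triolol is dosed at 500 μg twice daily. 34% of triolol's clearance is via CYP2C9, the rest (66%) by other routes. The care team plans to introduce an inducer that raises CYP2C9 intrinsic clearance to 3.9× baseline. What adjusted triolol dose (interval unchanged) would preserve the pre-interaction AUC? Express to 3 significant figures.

993 μg

The CYP2C9 pathway (34% of clearance) is boosted to 3.9× activity: 0.34 × 3.9 = 1.326.
The remaining 66% of clearance is unaffected.
CL_new/CL_old = 1.326 + 0.66 = 1.986.
Css,avg = (dose rate)/CL, so holding Css fixed requires dose ∝ CL: 500 × 1.986 = 993 μg.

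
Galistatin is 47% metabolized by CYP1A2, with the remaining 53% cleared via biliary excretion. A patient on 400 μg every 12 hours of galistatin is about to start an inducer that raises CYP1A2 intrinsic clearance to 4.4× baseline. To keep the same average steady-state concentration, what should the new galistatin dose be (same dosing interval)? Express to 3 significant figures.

The CYP1A2 pathway (47% of clearance) increases to 4.4× activity: 0.47 × 4.4 = 2.068.
The remaining 53% of clearance is unaffected.
Relative clearance = 2.068 + 0.53 = 2.598.
To maintain the same steady-state level, dose must scale with clearance: new dose = 400 × 2.598 = 1.04 × 10³ μg.

1.04 × 10³ μg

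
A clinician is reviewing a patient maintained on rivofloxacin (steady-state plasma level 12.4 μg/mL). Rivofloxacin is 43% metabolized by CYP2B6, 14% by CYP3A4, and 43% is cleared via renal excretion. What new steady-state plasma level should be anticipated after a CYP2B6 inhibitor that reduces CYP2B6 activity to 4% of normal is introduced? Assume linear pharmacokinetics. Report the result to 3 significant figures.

The CYP2B6 pathway (43% of clearance) drops to 0.04× activity: 0.43 × 0.04 = 0.0172.
CYP3A4 (14%) and the residual 43% are unaffected.
New clearance relative to baseline: 0.0172 + 0.14 + 0.43 = 0.5872.
With dosing unchanged, steady-state plasma level scales as 1/CL: 12.4 / 0.5872 = 21.1 μg/mL.

21.1 μg/mL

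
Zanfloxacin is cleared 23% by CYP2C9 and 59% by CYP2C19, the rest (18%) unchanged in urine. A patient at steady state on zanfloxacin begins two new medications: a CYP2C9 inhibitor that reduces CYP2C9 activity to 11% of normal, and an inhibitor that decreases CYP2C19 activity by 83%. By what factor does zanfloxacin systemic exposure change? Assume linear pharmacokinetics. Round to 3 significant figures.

The CYP2C9 pathway (23% of clearance) falls to 0.11× activity: 0.23 × 0.11 = 0.0253.
The CYP2C19 pathway (59% of clearance) drops to 0.17× activity: 0.59 × 0.17 = 0.1003.
Non-CYP routes (18%) are unchanged.
Relative clearance = 0.0253 + 0.1003 + 0.18 = 0.3056.
Systemic exposure ∝ 1/CL: fold-change = 1 / 0.3056 = 3.27.

3.27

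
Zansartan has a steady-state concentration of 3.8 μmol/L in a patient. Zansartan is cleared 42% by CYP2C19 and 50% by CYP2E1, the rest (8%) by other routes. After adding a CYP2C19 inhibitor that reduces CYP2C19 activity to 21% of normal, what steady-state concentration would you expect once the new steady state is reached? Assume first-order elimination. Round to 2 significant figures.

CYP2C19: 0.42 × 0.21 = 0.0882
CYP2E1: 0.5 (unchanged)
Other: 0.08 (unchanged)
CL_new/CL_old = 0.0882 + 0.5 + 0.08 = 0.6682.
New steady-state concentration = baseline ÷ relative clearance = 3.8 / 0.6682 = 5.7 μmol/L.

5.7 μmol/L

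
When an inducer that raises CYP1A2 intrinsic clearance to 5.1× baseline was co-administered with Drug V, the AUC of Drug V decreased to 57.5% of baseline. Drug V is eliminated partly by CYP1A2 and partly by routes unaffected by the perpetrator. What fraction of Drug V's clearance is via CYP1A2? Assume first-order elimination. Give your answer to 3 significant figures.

CL'/CL = 1 / 0.575 = 1.739
5.1·fm + (1 − fm) = 1.739
fm = (1.739 − 1) / (5.1 − 1) = 0.180

0.180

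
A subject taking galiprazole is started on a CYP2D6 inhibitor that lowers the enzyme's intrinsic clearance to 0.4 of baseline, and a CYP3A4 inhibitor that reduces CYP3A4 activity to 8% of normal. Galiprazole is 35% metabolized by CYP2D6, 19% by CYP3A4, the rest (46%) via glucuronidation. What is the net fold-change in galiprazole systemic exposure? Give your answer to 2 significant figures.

The CYP2D6 pathway (35% of clearance) drops to 0.4× activity: 0.35 × 0.4 = 0.14.
The CYP3A4 pathway (19% of clearance) drops to 0.08× activity: 0.19 × 0.08 = 0.0152.
The remaining 46% of clearance is unaffected.
New clearance relative to baseline: 0.14 + 0.0152 + 0.46 = 0.6152.
Systemic exposure ∝ 1/CL: fold-change = 1 / 0.6152 = 1.6.

1.6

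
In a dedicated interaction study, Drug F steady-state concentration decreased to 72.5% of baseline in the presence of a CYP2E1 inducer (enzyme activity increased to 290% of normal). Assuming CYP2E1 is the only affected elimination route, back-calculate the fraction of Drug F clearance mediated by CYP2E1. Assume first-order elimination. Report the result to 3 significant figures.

0.200

Write x for the fraction cleared via CYP2E1. The observed steady-state concentration change means clearance rose to 1/0.725 = 1.379 of baseline.
Setting x·2.9 + (1 − x) = 1.379 and solving: x = (1.379 − 1)/(2.9 − 1) = 0.200.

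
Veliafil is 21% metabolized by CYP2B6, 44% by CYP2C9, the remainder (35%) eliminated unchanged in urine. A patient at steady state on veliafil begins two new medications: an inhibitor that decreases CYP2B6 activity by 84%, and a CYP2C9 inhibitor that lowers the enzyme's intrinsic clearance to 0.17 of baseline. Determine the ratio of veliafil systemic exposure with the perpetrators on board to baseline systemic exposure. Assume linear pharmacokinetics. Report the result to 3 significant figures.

CYP2B6: 0.21 × 0.16 = 0.0336
CYP2C9: 0.44 × 0.17 = 0.0748
Other: 0.35 (unchanged)
New clearance relative to baseline: 0.0336 + 0.0748 + 0.35 = 0.4584.
Net systemic exposure ratio = 1 / 0.4584 = 2.18.

2.18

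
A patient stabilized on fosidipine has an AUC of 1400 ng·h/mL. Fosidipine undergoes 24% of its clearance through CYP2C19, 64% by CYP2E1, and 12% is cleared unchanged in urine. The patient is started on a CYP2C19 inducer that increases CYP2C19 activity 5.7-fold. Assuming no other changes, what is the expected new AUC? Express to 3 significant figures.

658 ng·h/mL

The CYP2C19 pathway (24% of clearance) is boosted to 5.7× activity: 0.24 × 5.7 = 1.368.
CYP2E1 (64%) and the residual 12% are unaffected.
CL_new/CL_old = 1.368 + 0.64 + 0.12 = 2.128.
With dosing unchanged, AUC scales as 1/CL: 1400 / 2.128 = 658 ng·h/mL.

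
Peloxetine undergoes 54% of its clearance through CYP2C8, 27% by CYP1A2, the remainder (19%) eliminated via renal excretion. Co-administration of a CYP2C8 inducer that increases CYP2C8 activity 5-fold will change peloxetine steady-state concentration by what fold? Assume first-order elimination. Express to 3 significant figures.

The CYP2C8 pathway (54% of clearance) rises to 5× activity: 0.54 × 5 = 2.7.
CYP1A2 (27%) and the residual 19% are unaffected.
New clearance relative to baseline: 2.7 + 0.27 + 0.19 = 3.16.
Since steady-state concentration ∝ 1/CL, the ratio is 1 / 3.16 = 0.316.

0.316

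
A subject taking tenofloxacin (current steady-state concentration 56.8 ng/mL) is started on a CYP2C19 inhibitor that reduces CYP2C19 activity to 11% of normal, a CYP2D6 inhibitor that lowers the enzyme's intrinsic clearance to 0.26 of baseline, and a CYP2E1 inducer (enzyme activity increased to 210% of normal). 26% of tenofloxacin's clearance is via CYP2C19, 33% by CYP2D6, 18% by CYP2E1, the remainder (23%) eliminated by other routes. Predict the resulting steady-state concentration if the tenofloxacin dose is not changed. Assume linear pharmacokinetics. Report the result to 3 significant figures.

CYP2C19: 0.26 × 0.11 = 0.0286
CYP2D6: 0.33 × 0.26 = 0.0858
CYP2E1: 0.18 × 2.1 = 0.378
Other: 0.23 (unchanged)
CL_new/CL_old = 0.0286 + 0.0858 + 0.378 + 0.23 = 0.7224.
Steady-state concentration ∝ 1/CL: new value = 56.8 / 0.7224 = 78.6 ng/mL.

78.6 ng/mL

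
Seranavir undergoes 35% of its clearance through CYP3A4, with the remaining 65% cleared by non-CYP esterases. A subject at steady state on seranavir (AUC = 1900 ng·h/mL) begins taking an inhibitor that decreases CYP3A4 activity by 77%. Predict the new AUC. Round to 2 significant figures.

2.6 × 10³ ng·h/mL

The CYP3A4 pathway (35% of clearance) drops to 0.23× activity: 0.35 × 0.23 = 0.0805.
Non-CYP routes (65%) are unchanged.
CL_new/CL_old = 0.0805 + 0.65 = 0.7305.
AUC ∝ 1/CL, so new value = 1900 / 0.7305 = 2.6 × 10³ ng·h/mL.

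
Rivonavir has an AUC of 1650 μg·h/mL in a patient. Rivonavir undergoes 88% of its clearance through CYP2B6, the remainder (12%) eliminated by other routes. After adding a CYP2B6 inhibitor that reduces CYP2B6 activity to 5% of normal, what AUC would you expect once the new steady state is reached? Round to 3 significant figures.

The CYP2B6 pathway (88% of clearance) is reduced to 0.05× activity: 0.88 × 0.05 = 0.044.
Non-CYP routes (12%) are unchanged.
Relative clearance = 0.044 + 0.12 = 0.164.
New AUC = baseline ÷ relative clearance = 1650 / 0.164 = 1.01 × 10⁴ μg·h/mL.

1.01 × 10⁴ μg·h/mL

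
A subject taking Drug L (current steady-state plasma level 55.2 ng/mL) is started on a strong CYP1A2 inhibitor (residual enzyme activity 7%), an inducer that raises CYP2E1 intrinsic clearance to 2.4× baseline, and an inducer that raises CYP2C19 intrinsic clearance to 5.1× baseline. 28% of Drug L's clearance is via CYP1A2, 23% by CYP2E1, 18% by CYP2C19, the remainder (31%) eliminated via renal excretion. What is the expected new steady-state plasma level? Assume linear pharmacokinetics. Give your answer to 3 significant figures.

30.7 ng/mL

The CYP1A2 pathway (28% of clearance) falls to 0.07× activity: 0.28 × 0.07 = 0.0196.
The CYP2E1 pathway (23% of clearance) increases to 2.4× activity: 0.23 × 2.4 = 0.552.
The CYP2C19 pathway (18% of clearance) rises to 5.1× activity: 0.18 × 5.1 = 0.918.
Non-CYP routes (31%) are unchanged.
CL_new/CL_old = 0.0196 + 0.552 + 0.918 + 0.31 = 1.7996.
Dividing the baseline by the relative clearance: 55.2 / 1.7996 = 30.7 ng/mL.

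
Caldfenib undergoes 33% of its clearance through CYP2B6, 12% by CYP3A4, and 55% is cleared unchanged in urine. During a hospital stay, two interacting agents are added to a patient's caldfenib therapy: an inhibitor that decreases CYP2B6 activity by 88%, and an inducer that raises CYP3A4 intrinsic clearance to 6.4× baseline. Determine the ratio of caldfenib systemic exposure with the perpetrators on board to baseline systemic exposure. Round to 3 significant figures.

0.737

The CYP2B6 pathway (33% of clearance) drops to 0.12× activity: 0.33 × 0.12 = 0.0396.
The CYP3A4 pathway (12% of clearance) increases to 6.4× activity: 0.12 × 6.4 = 0.768.
The remaining 55% of clearance is unaffected.
New clearance relative to baseline: 0.0396 + 0.768 + 0.55 = 1.3576.
Net systemic exposure ratio = 1 / 1.3576 = 0.737.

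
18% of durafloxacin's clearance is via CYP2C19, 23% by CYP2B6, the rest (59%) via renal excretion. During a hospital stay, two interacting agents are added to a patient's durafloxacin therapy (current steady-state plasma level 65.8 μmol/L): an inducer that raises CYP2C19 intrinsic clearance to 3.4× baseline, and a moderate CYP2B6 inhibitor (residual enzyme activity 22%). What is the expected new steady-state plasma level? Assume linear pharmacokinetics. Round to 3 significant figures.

The CYP2C19 pathway (18% of clearance) increases to 3.4× activity: 0.18 × 3.4 = 0.612.
The CYP2B6 pathway (23% of clearance) falls to 0.22× activity: 0.23 × 0.22 = 0.0506.
The remaining 59% of clearance is unaffected.
New clearance relative to baseline: 0.612 + 0.0506 + 0.59 = 1.2526.
New steady-state plasma level = 65.8 / 1.2526 = 52.5 μmol/L (concentration scales inversely with clearance).

52.5 μmol/L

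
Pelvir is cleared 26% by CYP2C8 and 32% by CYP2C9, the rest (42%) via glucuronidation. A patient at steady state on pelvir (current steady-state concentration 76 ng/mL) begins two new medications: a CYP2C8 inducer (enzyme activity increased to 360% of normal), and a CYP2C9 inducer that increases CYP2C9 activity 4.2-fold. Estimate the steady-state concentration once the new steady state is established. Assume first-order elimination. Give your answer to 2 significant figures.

The CYP2C8 pathway (26% of clearance) is boosted to 3.6× activity: 0.26 × 3.6 = 0.936.
The CYP2C9 pathway (32% of clearance) is boosted to 4.2× activity: 0.32 × 4.2 = 1.344.
The remaining 42% of clearance is unaffected.
New clearance relative to baseline: 0.936 + 1.344 + 0.42 = 2.7.
Dividing the baseline by the relative clearance: 76 / 2.7 = 28 ng/mL.

28 ng/mL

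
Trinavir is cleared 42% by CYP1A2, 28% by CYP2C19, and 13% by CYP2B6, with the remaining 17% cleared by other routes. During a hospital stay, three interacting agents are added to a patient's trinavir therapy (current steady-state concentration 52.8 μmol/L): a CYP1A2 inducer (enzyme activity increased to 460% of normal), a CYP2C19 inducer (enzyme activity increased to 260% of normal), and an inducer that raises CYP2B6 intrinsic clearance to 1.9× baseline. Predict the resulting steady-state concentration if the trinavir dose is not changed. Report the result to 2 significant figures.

CYP1A2: 0.42 × 4.6 = 1.932
CYP2C19: 0.28 × 2.6 = 0.728
CYP2B6: 0.13 × 1.9 = 0.247
Other: 0.17 (unchanged)
Relative clearance = 1.932 + 0.728 + 0.247 + 0.17 = 3.077.
New steady-state concentration = 52.8 / 3.077 = 17 μmol/L (concentration scales inversely with clearance).

17 μmol/L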